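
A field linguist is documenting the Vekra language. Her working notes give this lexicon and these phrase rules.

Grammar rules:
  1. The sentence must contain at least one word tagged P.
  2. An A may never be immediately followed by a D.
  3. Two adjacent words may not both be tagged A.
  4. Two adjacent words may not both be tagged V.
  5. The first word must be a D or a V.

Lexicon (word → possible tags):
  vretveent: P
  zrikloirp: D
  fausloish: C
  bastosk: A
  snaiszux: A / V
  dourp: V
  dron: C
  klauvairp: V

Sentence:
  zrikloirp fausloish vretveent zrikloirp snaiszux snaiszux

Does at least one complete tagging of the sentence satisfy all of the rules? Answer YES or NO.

Candidates per position — 1:zrikloirp {D}; 2:fausloish {C}; 3:vretveent {P}; 4:zrikloirp {D}; 5:snaiszux {A,V}; 6:snaiszux {A,V}.
One satisfying assignment: D C P D V A.
Checking: rule 1 holds; rule 2 holds; rule 3 holds; rule 4 holds; rule 5 holds.

YES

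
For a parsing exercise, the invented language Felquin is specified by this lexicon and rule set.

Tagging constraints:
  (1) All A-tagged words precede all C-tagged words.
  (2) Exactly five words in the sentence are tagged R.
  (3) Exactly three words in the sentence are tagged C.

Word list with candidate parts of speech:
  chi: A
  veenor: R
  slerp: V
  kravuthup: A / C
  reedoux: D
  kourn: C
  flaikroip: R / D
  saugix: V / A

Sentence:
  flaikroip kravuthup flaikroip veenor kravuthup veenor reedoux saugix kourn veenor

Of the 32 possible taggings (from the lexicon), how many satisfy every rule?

1

Candidates per position — 1:flaikroip {R,D}; 2:kravuthup {A,C}; 3:flaikroip {R,D}; 4:veenor {R}; 5:kravuthup {A,C}; 6:veenor {R}; 7:reedoux {D}; 8:saugix {V,A}; 9:kourn {C}; 10:veenor {R}.
There are 32 candidate sequences in total.
The sequences that satisfy every rule: R C R R C R D V C R.
Count = 1.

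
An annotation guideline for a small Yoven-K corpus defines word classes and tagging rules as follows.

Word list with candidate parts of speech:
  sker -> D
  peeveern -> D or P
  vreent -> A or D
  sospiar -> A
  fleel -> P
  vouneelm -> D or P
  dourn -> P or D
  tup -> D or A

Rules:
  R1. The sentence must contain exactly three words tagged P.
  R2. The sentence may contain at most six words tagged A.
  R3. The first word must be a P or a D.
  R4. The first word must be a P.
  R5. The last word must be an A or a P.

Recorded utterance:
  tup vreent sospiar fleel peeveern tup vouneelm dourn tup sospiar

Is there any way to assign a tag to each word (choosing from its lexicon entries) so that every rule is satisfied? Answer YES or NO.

NO

Candidates per position — 1:tup {D,A}; 2:vreent {A,D}; 3:sospiar {A}; 4:fleel {P}; 5:peeveern {D,P}; 6:tup {D,A}; 7:vouneelm {D,P}; 8:dourn {P,D}; 9:tup {D,A}; 10:sospiar {A}.
Rule 4 cannot be satisfied by any choice of tags from the lexicon.
So there is no consistent tagging.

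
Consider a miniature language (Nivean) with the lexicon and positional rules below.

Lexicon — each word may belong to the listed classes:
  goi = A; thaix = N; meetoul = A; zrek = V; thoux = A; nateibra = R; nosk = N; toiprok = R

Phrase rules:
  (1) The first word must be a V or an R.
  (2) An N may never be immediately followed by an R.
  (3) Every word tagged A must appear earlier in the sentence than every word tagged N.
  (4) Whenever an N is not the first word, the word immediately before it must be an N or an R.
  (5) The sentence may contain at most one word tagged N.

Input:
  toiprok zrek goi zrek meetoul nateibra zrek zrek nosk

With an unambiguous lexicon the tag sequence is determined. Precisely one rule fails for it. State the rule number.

Fixed tagging: R V A V A R V V N.
Checking each rule: R1 ok, R2 ok, R3 ok, R4 fails, R5 ok.
Only rule 4 fails.

4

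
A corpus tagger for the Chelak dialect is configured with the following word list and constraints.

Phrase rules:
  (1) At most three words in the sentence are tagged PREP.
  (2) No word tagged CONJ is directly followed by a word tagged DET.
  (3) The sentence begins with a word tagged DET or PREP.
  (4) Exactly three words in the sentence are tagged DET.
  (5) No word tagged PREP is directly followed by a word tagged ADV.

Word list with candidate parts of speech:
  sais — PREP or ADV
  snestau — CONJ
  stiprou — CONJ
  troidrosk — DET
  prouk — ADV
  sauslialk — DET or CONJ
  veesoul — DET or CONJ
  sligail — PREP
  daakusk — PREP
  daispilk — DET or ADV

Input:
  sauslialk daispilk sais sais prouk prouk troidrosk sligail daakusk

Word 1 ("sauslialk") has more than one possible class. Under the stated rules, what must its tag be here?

Candidates per position — 1:sauslialk {DET,CONJ}; 2:daispilk {DET,ADV}; 3:sais {PREP,ADV}; 4:sais {PREP,ADV}; 5:prouk {ADV}; 6:prouk {ADV}; 7:troidrosk {DET}; 8:sligail {PREP}; 9:daakusk {PREP}.
If word 1 were CONJ, no tagging could satisfy rule 3; so word 1 is DET.
If word 2 were ADV, no tagging could satisfy rule 4; so word 2 is DET.
If word 3 were PREP, no tagging could satisfy rule 5; so word 3 is ADV.
If word 4 were PREP, no tagging could satisfy rule 5; so word 4 is ADV.
So the tagging must be: DET DET ADV ADV ADV ADV DET PREP PREP.
Check: rule 1 ✓; rule 2 ✓; rule 3 ✓; rule 4 ✓; rule 5 ✓.

DET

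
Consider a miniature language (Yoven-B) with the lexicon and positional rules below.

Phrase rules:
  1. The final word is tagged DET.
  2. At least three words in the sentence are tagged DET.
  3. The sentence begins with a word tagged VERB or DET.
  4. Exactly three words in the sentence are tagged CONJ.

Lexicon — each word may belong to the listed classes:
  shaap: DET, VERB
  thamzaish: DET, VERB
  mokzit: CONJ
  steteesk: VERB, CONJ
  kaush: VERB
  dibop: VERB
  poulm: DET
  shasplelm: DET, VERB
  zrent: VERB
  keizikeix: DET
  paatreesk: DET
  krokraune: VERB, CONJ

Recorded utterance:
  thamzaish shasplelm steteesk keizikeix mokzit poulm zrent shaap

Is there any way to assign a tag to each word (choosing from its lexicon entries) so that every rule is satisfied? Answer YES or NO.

NO

Candidates per position — 1:thamzaish {DET,VERB}; 2:shasplelm {DET,VERB}; 3:steteesk {VERB,CONJ}; 4:keizikeix {DET}; 5:mokzit {CONJ}; 6:poulm {DET}; 7:zrent {VERB}; 8:shaap {DET,VERB}.
Rule 4 cannot be satisfied by any choice of tags from the lexicon.
So there is no consistent tagging.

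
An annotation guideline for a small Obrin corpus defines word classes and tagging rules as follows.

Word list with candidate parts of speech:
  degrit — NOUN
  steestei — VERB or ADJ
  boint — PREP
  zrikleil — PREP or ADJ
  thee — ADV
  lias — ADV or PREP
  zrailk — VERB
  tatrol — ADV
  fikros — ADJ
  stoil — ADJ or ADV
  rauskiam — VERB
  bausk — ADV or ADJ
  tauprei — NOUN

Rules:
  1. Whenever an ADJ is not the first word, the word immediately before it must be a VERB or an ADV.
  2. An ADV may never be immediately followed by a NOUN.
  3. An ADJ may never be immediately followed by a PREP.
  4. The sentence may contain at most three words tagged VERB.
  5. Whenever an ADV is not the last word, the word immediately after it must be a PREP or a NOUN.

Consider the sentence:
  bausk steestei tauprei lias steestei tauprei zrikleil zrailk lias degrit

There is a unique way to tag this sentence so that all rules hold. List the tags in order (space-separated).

Candidates per position — 1:bausk {ADV,ADJ}; 2:steestei {VERB,ADJ}; 3:tauprei {NOUN}; 4:lias {ADV,PREP}; 5:steestei {VERB,ADJ}; 6:tauprei {NOUN}; 7:zrikleil {PREP,ADJ}; 8:zrailk {VERB}; 9:lias {ADV,PREP}; 10:degrit {NOUN}.
Position 1: ADV is ruled out by rule 5; that leaves ADJ.
Position 2: ADJ is ruled out by rule 1; that leaves VERB.
Position 4: ADV is ruled out by rule 5; that leaves PREP.
Position 5: ADJ is ruled out by rule 1; that leaves VERB.
Position 7: ADJ is ruled out by rule 1; that leaves PREP.
Position 9: ADV is ruled out by rule 2; that leaves PREP.
The only consistent sequence is: ADJ VERB NOUN PREP VERB NOUN PREP VERB PREP NOUN.
Verifying each rule — rule 1 satisfied; rule 2 satisfied; rule 3 satisfied; rule 4 satisfied; rule 5 satisfied.

ADJ VERB NOUN PREP VERB NOUN PREP VERB PREP NOUN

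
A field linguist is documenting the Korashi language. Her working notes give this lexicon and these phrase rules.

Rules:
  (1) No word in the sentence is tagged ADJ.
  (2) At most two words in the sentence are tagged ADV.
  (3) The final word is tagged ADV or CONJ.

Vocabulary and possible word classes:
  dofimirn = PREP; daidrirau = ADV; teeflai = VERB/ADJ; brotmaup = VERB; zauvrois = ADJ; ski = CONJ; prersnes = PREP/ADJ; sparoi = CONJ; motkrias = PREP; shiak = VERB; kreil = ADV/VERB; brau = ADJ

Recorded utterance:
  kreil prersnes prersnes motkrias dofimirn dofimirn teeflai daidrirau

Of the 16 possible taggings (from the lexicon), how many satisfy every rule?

Candidates per position — 1:kreil {ADV,VERB}; 2:prersnes {PREP,ADJ}; 3:prersnes {PREP,ADJ}; 4:motkrias {PREP}; 5:dofimirn {PREP}; 6:dofimirn {PREP}; 7:teeflai {VERB,ADJ}; 8:daidrirau {ADV}.
There are 16 candidate sequences in total.
The sequences that satisfy every rule: ADV PREP PREP PREP PREP PREP VERB ADV; VERB PREP PREP PREP PREP PREP VERB ADV.
Count = 2.

2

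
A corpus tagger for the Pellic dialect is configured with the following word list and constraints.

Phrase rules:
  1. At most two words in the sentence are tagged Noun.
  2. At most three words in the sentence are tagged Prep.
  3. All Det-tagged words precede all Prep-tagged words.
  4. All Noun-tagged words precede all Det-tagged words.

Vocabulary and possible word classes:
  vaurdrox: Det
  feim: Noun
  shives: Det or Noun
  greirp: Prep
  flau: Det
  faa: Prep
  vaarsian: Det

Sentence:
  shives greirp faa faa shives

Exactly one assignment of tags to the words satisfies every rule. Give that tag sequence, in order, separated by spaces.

Noun Prep Prep Prep Noun

Candidates per position — 1:shives {Det,Noun}; 2:greirp {Prep}; 3:faa {Prep}; 4:faa {Prep}; 5:shives {Det,Noun}.
Position 5: tagging it Det would leave rule 3 unsatisfiable, so it must be Noun.
Position 1: tagging it Det would leave rule 4 unsatisfiable, so it must be Noun.
The only consistent sequence is: Noun Prep Prep Prep Noun.
Verifying each rule — rule 1 satisfied; rule 2 satisfied; rule 3 satisfied; rule 4 satisfied.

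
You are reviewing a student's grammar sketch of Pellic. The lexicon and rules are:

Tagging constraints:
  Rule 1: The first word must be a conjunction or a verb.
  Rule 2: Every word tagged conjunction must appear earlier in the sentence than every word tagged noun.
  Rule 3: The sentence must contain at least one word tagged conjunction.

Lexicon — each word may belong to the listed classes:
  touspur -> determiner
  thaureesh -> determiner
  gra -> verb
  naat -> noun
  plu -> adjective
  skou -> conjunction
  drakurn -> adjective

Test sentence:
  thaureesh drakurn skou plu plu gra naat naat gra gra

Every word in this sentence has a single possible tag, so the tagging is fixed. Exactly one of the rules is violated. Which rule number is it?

1

Fixed tagging: determiner adjective conjunction adjective adjective verb noun noun verb verb.
Applying the rules: R1 fails, R2 ok, R3 ok.
Only rule 1 fails.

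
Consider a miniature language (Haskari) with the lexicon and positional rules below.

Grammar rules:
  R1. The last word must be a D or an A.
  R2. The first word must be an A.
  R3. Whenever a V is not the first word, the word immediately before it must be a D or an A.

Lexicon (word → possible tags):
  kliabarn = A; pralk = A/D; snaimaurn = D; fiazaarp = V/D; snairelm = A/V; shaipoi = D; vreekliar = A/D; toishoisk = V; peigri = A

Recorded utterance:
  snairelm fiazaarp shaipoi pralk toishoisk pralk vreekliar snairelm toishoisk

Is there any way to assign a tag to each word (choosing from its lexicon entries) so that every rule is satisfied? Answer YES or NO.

NO

Candidates per position — 1:snairelm {A,V}; 2:fiazaarp {V,D}; 3:shaipoi {D}; 4:pralk {A,D}; 5:toishoisk {V}; 6:pralk {A,D}; 7:vreekliar {A,D}; 8:snairelm {A,V}; 9:toishoisk {V}.
Rule 1 cannot be satisfied by any choice of tags from the lexicon.
So there is no consistent tagging.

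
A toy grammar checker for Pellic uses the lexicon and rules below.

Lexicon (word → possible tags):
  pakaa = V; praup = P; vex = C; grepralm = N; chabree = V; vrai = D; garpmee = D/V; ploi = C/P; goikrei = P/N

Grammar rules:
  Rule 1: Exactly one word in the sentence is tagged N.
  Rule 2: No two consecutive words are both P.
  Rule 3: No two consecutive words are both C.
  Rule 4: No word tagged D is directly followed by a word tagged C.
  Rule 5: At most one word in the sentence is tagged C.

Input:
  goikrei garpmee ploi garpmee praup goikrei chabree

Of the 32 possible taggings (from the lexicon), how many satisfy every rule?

Candidates per position — 1:goikrei {P,N}; 2:garpmee {D,V}; 3:ploi {C,P}; 4:garpmee {D,V}; 5:praup {P}; 6:goikrei {P,N}; 7:chabree {V}.
There are 32 candidate sequences in total.
Checking each against the rules leaves 6 sequences.
Count = 6.

6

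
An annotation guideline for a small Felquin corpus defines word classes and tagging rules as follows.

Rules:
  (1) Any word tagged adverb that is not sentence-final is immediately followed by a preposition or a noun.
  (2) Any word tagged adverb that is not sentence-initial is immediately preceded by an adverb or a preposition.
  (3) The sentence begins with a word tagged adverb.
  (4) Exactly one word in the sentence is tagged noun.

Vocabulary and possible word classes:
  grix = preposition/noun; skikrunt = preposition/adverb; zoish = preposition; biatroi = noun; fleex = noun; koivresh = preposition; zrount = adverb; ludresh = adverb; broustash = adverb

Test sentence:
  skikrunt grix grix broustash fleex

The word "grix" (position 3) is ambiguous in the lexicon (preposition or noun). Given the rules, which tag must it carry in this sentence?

Candidates per position — 1:skikrunt {preposition,adverb}; 2:grix {preposition,noun}; 3:grix {preposition,noun}; 4:broustash {adverb}; 5:fleex {noun}.
Position 1: tagging it preposition would leave rule 3 unsatisfiable, so it must be adverb.
Position 2: tagging it noun would leave rule 4 unsatisfiable, so it must be preposition.
Position 3: tagging it noun would leave rule 2 unsatisfiable, so it must be preposition.
The only consistent sequence is: adverb preposition preposition adverb noun.
Checking: rule 1 holds; rule 2 holds; rule 3 holds; rule 4 holds.

preposition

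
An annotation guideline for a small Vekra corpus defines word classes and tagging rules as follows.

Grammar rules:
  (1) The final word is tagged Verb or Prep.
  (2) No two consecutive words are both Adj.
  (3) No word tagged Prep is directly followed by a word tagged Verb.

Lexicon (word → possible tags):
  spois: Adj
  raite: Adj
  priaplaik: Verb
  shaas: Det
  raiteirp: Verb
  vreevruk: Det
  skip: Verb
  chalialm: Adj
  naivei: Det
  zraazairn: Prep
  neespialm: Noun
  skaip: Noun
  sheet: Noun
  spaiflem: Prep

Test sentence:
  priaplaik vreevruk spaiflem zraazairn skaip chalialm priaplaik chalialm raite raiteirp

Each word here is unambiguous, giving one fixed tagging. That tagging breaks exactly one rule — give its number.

2

Fixed tagging: Verb Det Prep Prep Noun Adj Verb Adj Adj Verb.
Checking each rule: R1 pass, R2 fail, R3 pass.
Only rule 2 fails.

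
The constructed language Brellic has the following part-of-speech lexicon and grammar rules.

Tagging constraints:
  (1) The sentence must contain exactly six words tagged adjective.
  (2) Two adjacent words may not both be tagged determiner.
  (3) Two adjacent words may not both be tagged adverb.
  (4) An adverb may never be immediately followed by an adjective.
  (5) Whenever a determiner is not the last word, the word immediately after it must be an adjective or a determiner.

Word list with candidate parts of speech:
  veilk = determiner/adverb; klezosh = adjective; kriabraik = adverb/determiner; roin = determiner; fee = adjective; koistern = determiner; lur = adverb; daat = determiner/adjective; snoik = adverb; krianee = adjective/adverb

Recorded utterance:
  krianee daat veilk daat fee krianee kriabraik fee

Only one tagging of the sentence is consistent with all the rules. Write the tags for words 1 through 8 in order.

adjective adjective determiner adjective adjective adjective determiner adjective

Candidates per position — 1:krianee {adjective,adverb}; 2:daat {determiner,adjective}; 3:veilk {determiner,adverb}; 4:daat {determiner,adjective}; 5:fee {adjective}; 6:krianee {adjective,adverb}; 7:kriabraik {adverb,determiner}; 8:fee {adjective}.
Word 1 cannot be adverb — rule 1 would then fail for every completion. It is adjective.
Word 2 cannot be determiner — rule 1 would then fail for every completion. It is adjective.
Word 4 cannot be determiner — rule 1 would then fail for every completion. It is adjective.
Word 6 cannot be adverb — rule 1 would then fail for every completion. It is adjective.
Word 7 cannot be adverb — rule 4 would then fail for every completion. It is determiner.
Word 3 cannot be adverb — rule 4 would then fail for every completion. It is determiner.
The only consistent sequence is: adjective adjective determiner adjective adjective adjective determiner adjective.
Verifying each rule — rule 1 satisfied; rule 2 satisfied; rule 3 satisfied; rule 4 satisfied; rule 5 satisfied.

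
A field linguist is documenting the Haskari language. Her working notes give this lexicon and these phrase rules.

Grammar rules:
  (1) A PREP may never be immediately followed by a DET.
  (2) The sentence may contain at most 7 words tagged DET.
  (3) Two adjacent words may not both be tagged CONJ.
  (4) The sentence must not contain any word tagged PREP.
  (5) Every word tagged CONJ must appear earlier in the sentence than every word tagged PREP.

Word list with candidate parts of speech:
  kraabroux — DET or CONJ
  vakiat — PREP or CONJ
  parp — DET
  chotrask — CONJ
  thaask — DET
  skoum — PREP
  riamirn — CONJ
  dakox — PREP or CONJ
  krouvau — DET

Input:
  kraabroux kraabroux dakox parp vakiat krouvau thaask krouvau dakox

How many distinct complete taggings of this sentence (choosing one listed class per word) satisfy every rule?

2

Candidates per position — 1:kraabroux {DET,CONJ}; 2:kraabroux {DET,CONJ}; 3:dakox {PREP,CONJ}; 4:parp {DET}; 5:vakiat {PREP,CONJ}; 6:krouvau {DET}; 7:thaask {DET}; 8:krouvau {DET}; 9:dakox {PREP,CONJ}.
There are 32 candidate sequences in total.
The sequences that satisfy every rule: DET DET CONJ DET CONJ DET DET DET CONJ; CONJ DET CONJ DET CONJ DET DET DET CONJ.
Count = 2.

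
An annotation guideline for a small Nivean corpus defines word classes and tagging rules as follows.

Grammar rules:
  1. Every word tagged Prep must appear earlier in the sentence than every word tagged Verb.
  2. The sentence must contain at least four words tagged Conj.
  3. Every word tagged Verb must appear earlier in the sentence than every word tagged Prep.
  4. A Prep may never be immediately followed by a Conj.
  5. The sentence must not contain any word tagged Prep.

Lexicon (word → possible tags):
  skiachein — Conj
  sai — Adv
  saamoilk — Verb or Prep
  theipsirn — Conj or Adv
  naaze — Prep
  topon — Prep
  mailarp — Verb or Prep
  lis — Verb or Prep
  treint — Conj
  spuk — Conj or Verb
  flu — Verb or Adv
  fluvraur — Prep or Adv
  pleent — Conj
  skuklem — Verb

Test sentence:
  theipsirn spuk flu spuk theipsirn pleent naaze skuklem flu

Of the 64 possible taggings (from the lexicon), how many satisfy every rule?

0

Candidates per position — 1:theipsirn {Conj,Adv}; 2:spuk {Conj,Verb}; 3:flu {Verb,Adv}; 4:spuk {Conj,Verb}; 5:theipsirn {Conj,Adv}; 6:pleent {Conj}; 7:naaze {Prep}; 8:skuklem {Verb}; 9:flu {Verb,Adv}.
There are 64 candidate sequences in total.
Rule 3 cannot be satisfied by any choice of tags from the lexicon.
So there is no consistent tagging.
Count = 0.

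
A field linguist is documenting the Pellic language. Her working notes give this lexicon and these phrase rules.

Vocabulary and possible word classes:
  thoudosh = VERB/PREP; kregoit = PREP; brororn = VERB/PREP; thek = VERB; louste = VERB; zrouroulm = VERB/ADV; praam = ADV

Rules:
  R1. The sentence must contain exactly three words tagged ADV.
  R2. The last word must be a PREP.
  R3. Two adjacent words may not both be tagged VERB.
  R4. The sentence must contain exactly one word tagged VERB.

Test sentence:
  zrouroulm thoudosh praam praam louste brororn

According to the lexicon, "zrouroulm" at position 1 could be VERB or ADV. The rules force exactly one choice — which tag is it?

Candidates per position — 1:zrouroulm {VERB,ADV}; 2:thoudosh {VERB,PREP}; 3:praam {ADV}; 4:praam {ADV}; 5:louste {VERB}; 6:brororn {VERB,PREP}.
If word 1 were VERB, no tagging could satisfy rule 1; so word 1 is ADV.
If word 2 were VERB, no tagging could satisfy rule 4; so word 2 is PREP.
If word 6 were VERB, no tagging could satisfy rule 2; so word 6 is PREP.
So the tagging must be: ADV PREP ADV ADV VERB PREP.
Rule-by-rule: rule 1 satisfied; rule 2 satisfied; rule 3 satisfied; rule 4 satisfied.

ADV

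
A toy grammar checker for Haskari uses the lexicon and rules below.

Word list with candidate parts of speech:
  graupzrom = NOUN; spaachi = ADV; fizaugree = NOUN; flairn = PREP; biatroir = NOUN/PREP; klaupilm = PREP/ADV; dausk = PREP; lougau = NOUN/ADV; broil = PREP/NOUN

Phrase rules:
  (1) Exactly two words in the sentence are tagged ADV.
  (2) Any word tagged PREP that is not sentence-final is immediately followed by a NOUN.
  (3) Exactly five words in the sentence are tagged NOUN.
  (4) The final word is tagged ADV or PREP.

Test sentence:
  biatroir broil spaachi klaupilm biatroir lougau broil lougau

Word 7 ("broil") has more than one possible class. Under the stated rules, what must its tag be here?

NOUN

Candidates per position — 1:biatroir {NOUN,PREP}; 2:broil {PREP,NOUN}; 3:spaachi {ADV}; 4:klaupilm {PREP,ADV}; 5:biatroir {NOUN,PREP}; 6:lougau {NOUN,ADV}; 7:broil {PREP,NOUN}; 8:lougau {NOUN,ADV}.
Word 2 cannot be PREP — rule 2 would then fail for every completion. It is NOUN.
Word 8 cannot be NOUN — rule 4 would then fail for every completion. It is ADV.
Word 1 cannot be PREP — rule 3 would then fail for every completion. It is NOUN.
Word 4 cannot be ADV — rule 1 would then fail for every completion. It is PREP.
Word 5 cannot be PREP — rule 2 would then fail for every completion. It is NOUN.
Word 6 cannot be ADV — rule 1 would then fail for every completion. It is NOUN.
Word 7 cannot be PREP — rule 2 would then fail for every completion. It is NOUN.
The unique satisfying tagging is: NOUN NOUN ADV PREP NOUN NOUN NOUN ADV.
Check: rule 1 ✓; rule 2 ✓; rule 3 ✓; rule 4 ✓.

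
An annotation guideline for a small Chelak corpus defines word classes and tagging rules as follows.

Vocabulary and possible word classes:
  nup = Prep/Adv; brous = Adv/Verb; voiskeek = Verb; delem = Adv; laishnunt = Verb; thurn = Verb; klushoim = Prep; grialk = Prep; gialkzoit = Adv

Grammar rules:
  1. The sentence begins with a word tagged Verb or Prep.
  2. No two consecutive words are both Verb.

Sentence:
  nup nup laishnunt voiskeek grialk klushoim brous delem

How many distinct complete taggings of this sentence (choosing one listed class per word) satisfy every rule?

0

Candidates per position — 1:nup {Prep,Adv}; 2:nup {Prep,Adv}; 3:laishnunt {Verb}; 4:voiskeek {Verb}; 5:grialk {Prep}; 6:klushoim {Prep}; 7:brous {Adv,Verb}; 8:delem {Adv}.
There are 8 candidate sequences in total.
Rule 2 cannot be satisfied by any choice of tags from the lexicon.
So there is no consistent tagging.
Count = 0.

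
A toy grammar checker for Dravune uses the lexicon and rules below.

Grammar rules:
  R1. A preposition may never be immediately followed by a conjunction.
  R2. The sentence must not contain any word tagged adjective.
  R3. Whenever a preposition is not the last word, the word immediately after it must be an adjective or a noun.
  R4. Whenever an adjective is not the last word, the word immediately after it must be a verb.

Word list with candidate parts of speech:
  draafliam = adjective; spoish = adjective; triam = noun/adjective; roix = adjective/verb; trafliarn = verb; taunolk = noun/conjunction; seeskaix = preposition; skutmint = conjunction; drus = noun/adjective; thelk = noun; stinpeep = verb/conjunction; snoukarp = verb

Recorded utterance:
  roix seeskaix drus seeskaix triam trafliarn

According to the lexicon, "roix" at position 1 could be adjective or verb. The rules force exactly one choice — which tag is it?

verb

Candidates per position — 1:roix {adjective,verb}; 2:seeskaix {preposition}; 3:drus {noun,adjective}; 4:seeskaix {preposition}; 5:triam {noun,adjective}; 6:trafliarn {verb}.
Position 1: adjective is ruled out by rule 2; that leaves verb.
Position 3: adjective is ruled out by rule 2; that leaves noun.
Position 5: adjective is ruled out by rule 2; that leaves noun.
The only consistent sequence is: verb preposition noun preposition noun verb.
Rule-by-rule: rule 1 ok; rule 2 ok; rule 3 ok; rule 4 ok.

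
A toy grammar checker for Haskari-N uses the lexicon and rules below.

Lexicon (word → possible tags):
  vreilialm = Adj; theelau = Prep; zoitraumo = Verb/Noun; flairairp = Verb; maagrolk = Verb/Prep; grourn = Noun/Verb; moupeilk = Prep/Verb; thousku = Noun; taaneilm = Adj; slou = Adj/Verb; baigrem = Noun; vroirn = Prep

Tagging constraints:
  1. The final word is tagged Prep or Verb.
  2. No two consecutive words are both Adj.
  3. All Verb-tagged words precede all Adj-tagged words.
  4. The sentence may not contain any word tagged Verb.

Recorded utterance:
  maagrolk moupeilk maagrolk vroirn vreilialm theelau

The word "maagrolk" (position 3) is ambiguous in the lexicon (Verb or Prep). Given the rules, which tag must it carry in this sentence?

Prep

Candidates per position — 1:maagrolk {Verb,Prep}; 2:moupeilk {Prep,Verb}; 3:maagrolk {Verb,Prep}; 4:vroirn {Prep}; 5:vreilialm {Adj}; 6:theelau {Prep}.
Position 1: tagging it Verb would leave rule 4 unsatisfiable, so it must be Prep.
Position 2: tagging it Verb would leave rule 4 unsatisfiable, so it must be Prep.
Position 3: tagging it Verb would leave rule 4 unsatisfiable, so it must be Prep.
The unique satisfying tagging is: Prep Prep Prep Prep Adj Prep.
Checking: rule 1 ✓; rule 2 ✓; rule 3 ✓; rule 4 ✓.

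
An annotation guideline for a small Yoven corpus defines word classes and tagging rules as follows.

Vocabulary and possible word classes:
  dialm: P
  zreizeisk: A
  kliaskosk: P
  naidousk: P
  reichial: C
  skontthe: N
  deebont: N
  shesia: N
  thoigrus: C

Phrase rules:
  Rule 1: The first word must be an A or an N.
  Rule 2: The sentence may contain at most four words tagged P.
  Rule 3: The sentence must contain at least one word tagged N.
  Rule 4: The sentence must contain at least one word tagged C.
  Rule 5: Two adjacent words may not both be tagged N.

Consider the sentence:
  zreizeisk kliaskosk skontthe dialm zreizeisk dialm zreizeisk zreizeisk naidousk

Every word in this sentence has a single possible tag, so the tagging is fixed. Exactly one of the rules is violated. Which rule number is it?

4

Fixed tagging: A P N P A P A A P.
Applying the rules: R1 ✓, R2 ✓, R3 ✓, R4 ✗, R5 ✓.
Only rule 4 fails.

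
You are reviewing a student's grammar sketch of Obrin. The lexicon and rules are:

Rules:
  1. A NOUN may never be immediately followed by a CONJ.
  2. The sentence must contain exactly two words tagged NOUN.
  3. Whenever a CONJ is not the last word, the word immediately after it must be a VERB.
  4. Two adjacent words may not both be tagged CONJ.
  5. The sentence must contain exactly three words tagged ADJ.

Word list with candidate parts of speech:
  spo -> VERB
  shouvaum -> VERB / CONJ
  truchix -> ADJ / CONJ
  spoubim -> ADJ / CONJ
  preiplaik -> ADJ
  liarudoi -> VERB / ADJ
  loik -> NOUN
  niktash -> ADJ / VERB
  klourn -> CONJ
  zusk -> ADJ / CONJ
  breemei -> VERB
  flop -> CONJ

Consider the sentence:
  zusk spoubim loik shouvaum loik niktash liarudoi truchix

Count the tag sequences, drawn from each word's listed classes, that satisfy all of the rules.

3

Candidates per position — 1:zusk {ADJ,CONJ}; 2:spoubim {ADJ,CONJ}; 3:loik {NOUN}; 4:shouvaum {VERB,CONJ}; 5:loik {NOUN}; 6:niktash {ADJ,VERB}; 7:liarudoi {VERB,ADJ}; 8:truchix {ADJ,CONJ}.
There are 64 candidate sequences in total.
The sequences that satisfy every rule: ADJ ADJ NOUN VERB NOUN ADJ VERB CONJ; ADJ ADJ NOUN VERB NOUN VERB VERB ADJ; ADJ ADJ NOUN VERB NOUN VERB ADJ CONJ.
Count = 3.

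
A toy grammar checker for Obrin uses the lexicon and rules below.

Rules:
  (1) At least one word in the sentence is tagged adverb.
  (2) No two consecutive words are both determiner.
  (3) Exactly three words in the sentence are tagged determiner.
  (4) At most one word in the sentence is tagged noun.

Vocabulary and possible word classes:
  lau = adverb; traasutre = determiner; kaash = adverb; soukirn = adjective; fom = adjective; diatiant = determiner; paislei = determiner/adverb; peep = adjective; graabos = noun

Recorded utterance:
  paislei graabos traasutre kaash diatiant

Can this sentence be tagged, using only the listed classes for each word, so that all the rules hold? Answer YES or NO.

Candidates per position — 1:paislei {determiner,adverb}; 2:graabos {noun}; 3:traasutre {determiner}; 4:kaash {adverb}; 5:diatiant {determiner}.
One satisfying assignment: determiner noun determiner adverb determiner.
Check: rule 1 ✓; rule 2 ✓; rule 3 ✓; rule 4 ✓.

YES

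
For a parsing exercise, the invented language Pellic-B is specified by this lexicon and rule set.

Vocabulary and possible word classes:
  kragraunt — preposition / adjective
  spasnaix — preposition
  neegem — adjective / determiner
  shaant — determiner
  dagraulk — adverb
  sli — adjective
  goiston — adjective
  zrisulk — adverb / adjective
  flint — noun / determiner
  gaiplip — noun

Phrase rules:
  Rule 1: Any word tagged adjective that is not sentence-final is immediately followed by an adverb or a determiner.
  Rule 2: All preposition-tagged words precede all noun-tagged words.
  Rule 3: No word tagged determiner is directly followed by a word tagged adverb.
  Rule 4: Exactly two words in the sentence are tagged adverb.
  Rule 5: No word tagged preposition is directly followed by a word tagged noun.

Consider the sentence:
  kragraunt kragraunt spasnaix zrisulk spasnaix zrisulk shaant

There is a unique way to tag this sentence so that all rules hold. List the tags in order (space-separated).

Candidates per position — 1:kragraunt {preposition,adjective}; 2:kragraunt {preposition,adjective}; 3:spasnaix {preposition}; 4:zrisulk {adverb,adjective}; 5:spasnaix {preposition}; 6:zrisulk {adverb,adjective}; 7:shaant {determiner}.
At position 1, choosing adjective makes rule 1 impossible to satisfy; hence preposition.
At position 2, choosing adjective makes rule 1 impossible to satisfy; hence preposition.
At position 4, choosing adjective makes rule 1 impossible to satisfy; hence adverb.
At position 6, choosing adjective makes rule 4 impossible to satisfy; hence adverb.
The unique satisfying tagging is: preposition preposition preposition adverb preposition adverb determiner.
Checking: rule 1 ok; rule 2 ok; rule 3 ok; rule 4 ok; rule 5 ok.

preposition preposition preposition adverb preposition adverb determiner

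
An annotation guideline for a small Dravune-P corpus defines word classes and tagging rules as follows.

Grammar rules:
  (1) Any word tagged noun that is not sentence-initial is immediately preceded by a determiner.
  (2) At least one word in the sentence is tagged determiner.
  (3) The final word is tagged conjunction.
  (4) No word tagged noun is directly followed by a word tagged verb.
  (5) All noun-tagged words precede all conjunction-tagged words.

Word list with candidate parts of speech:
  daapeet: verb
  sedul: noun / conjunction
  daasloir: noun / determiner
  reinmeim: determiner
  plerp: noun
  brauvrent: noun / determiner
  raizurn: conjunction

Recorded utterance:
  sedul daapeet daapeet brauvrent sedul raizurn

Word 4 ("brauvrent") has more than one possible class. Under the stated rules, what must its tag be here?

Candidates per position — 1:sedul {noun,conjunction}; 2:daapeet {verb}; 3:daapeet {verb}; 4:brauvrent {noun,determiner}; 5:sedul {noun,conjunction}; 6:raizurn {conjunction}.
Position 1: noun is ruled out by rule 4; that leaves conjunction.
Position 4: noun is ruled out by rule 1; that leaves determiner.
Position 5: noun is ruled out by rule 5; that leaves conjunction.
The unique satisfying tagging is: conjunction verb verb determiner conjunction conjunction.
Rule-by-rule: rule 1 ✓; rule 2 ✓; rule 3 ✓; rule 4 ✓; rule 5 ✓.

determiner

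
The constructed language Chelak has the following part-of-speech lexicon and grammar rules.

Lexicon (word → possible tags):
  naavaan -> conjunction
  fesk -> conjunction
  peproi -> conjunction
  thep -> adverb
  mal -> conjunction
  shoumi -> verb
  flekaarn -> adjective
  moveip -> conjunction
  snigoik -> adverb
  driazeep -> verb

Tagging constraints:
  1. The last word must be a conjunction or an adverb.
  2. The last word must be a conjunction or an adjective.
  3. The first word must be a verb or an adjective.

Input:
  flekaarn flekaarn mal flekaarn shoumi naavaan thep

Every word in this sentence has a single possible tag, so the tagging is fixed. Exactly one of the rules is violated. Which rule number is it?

2

Fixed tagging: adjective adjective conjunction adjective verb conjunction adverb.
Applying the rules: R1 ✓, R2 ✗, R3 ✓.
Only rule 2 fails.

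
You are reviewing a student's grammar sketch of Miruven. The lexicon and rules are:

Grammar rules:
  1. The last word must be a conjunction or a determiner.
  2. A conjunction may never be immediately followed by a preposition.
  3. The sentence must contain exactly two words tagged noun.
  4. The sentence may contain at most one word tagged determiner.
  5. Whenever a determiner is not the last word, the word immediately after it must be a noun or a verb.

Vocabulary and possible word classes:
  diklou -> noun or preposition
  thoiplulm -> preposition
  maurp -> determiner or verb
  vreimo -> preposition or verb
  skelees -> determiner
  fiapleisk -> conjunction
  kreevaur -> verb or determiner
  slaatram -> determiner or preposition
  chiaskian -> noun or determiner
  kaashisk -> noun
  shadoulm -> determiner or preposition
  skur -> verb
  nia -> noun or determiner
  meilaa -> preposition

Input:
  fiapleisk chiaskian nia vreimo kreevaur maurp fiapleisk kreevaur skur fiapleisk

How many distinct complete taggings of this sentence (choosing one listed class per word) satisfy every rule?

Candidates per position — 1:fiapleisk {conjunction}; 2:chiaskian {noun,determiner}; 3:nia {noun,determiner}; 4:vreimo {preposition,verb}; 5:kreevaur {verb,determiner}; 6:maurp {determiner,verb}; 7:fiapleisk {conjunction}; 8:kreevaur {verb,determiner}; 9:skur {verb}; 10:fiapleisk {conjunction}.
There are 64 candidate sequences in total.
Checking each against the rules leaves 6 sequences.
Count = 6.

6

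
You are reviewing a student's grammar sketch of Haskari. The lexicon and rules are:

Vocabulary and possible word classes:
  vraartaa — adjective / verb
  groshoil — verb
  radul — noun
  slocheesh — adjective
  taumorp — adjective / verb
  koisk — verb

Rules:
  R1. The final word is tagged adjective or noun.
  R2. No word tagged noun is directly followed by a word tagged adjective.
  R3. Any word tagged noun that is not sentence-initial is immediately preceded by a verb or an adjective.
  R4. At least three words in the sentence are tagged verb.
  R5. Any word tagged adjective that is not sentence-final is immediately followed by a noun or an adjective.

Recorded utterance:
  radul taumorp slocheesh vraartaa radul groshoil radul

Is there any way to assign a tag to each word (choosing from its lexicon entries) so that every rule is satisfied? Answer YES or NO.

Candidates per position — 1:radul {noun}; 2:taumorp {adjective,verb}; 3:slocheesh {adjective}; 4:vraartaa {adjective,verb}; 5:radul {noun}; 6:groshoil {verb}; 7:radul {noun}.
Every candidate sequence violates at least one rule; no consistent tagging exists.

NO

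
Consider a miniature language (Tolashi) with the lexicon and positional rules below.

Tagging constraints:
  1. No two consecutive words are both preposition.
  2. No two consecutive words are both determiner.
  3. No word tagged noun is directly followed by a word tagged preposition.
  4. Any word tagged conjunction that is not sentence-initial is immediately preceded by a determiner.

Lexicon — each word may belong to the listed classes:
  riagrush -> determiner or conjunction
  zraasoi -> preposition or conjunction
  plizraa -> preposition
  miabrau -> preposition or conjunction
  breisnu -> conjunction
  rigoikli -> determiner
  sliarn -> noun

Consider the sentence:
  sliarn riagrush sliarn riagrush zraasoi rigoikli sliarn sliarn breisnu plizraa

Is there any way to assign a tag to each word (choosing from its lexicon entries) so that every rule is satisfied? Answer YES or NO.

NO

Candidates per position — 1:sliarn {noun}; 2:riagrush {determiner,conjunction}; 3:sliarn {noun}; 4:riagrush {determiner,conjunction}; 5:zraasoi {preposition,conjunction}; 6:rigoikli {determiner}; 7:sliarn {noun}; 8:sliarn {noun}; 9:breisnu {conjunction}; 10:plizraa {preposition}.
Rule 4 cannot be satisfied by any choice of tags from the lexicon.
So there is no consistent tagging.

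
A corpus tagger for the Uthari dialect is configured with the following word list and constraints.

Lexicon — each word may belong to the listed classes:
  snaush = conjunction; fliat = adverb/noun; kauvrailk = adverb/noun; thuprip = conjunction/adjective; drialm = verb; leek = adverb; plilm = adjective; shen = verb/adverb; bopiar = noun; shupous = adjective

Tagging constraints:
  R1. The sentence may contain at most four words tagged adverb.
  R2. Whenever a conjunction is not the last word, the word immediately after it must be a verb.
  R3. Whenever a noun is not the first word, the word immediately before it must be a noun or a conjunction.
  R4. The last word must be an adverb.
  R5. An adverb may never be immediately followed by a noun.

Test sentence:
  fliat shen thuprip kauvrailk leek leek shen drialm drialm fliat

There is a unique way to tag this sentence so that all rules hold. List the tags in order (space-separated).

noun verb adjective adverb adverb adverb verb verb verb adverb

Candidates per position — 1:fliat {adverb,noun}; 2:shen {verb,adverb}; 3:thuprip {conjunction,adjective}; 4:kauvrailk {adverb,noun}; 5:leek {adverb}; 6:leek {adverb}; 7:shen {verb,adverb}; 8:drialm {verb}; 9:drialm {verb}; 10:fliat {adverb,noun}.
At position 3, choosing conjunction makes rule 2 impossible to satisfy; hence adjective.
At position 4, choosing noun makes rule 3 impossible to satisfy; hence adverb.
At position 10, choosing noun makes rule 3 impossible to satisfy; hence adverb.
At position 1, choosing adverb makes rule 1 impossible to satisfy; hence noun.
At position 2, choosing adverb makes rule 1 impossible to satisfy; hence verb.
At position 7, choosing adverb makes rule 1 impossible to satisfy; hence verb.
The unique satisfying tagging is: noun verb adjective adverb adverb adverb verb verb verb adverb.
Check: rule 1 ✓; rule 2 ✓; rule 3 ✓; rule 4 ✓; rule 5 ✓.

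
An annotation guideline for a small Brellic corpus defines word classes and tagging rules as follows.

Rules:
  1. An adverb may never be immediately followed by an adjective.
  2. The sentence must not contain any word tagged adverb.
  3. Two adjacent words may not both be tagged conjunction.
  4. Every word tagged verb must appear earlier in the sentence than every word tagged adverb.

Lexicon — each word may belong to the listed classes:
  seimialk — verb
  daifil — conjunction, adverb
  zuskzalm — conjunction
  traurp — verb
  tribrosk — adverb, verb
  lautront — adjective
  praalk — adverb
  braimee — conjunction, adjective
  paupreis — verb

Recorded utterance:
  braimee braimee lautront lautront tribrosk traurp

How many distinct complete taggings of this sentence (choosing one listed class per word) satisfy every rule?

3

Candidates per position — 1:braimee {conjunction,adjective}; 2:braimee {conjunction,adjective}; 3:lautront {adjective}; 4:lautront {adjective}; 5:tribrosk {adverb,verb}; 6:traurp {verb}.
There are 8 candidate sequences in total.
The sequences that satisfy every rule: conjunction adjective adjective adjective verb verb; adjective conjunction adjective adjective verb verb; adjective adjective adjective adjective verb verb.
Count = 3.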